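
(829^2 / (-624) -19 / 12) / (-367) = 688229 / 229008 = 3.01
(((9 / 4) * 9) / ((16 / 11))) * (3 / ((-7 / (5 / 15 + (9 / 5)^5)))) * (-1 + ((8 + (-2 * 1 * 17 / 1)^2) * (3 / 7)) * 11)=-629459.33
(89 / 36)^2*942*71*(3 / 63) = 88295387 / 4536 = 19465.47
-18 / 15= -1.20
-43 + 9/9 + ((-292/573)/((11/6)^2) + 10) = -743056/23111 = -32.15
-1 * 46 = -46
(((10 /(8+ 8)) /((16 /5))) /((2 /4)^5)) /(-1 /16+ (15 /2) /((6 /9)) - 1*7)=100 /67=1.49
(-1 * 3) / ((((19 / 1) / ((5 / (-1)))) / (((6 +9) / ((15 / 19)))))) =15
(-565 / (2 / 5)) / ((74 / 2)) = -2825 / 74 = -38.18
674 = 674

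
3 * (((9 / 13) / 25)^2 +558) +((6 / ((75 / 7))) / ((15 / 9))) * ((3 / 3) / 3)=176828323 / 105625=1674.11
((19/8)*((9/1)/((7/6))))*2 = 513/14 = 36.64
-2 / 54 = -1 / 27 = -0.04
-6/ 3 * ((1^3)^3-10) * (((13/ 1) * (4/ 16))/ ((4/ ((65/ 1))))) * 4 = 7605/ 2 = 3802.50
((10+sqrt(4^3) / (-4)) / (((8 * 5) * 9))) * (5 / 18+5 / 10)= 0.02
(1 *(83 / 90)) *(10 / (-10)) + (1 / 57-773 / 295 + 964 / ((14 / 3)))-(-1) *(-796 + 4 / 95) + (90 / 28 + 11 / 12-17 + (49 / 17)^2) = -243888865781 / 408200940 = -597.47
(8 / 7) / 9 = 8 / 63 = 0.13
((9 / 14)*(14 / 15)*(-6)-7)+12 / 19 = -947 / 95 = -9.97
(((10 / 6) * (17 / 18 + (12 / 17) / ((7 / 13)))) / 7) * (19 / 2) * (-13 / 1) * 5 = -29831425 / 89964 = -331.59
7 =7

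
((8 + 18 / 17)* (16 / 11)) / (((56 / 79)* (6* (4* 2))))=79 / 204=0.39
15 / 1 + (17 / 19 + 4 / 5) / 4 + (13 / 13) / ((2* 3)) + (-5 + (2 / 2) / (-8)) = 23861 / 2280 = 10.47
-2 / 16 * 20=-5 / 2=-2.50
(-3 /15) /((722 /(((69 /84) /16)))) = -23 /1617280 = -0.00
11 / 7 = 1.57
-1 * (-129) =129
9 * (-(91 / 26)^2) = -441 / 4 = -110.25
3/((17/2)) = 6/17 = 0.35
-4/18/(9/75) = -50/27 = -1.85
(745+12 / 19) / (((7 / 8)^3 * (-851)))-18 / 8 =-78927719 / 22183868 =-3.56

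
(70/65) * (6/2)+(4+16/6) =386/39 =9.90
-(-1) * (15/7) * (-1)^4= 15/7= 2.14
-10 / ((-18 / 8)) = 40 / 9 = 4.44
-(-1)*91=91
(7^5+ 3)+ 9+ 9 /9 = 16820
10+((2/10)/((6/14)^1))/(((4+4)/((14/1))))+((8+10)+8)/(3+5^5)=126977/11730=10.82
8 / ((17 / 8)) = 64 / 17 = 3.76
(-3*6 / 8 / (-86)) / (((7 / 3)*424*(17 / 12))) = 81 / 4339216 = 0.00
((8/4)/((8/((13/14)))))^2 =169/3136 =0.05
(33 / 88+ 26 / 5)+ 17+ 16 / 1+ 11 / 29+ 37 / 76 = 869283 / 22040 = 39.44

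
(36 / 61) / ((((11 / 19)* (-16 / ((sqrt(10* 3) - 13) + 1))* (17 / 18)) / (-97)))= -895698 / 11407 + 149283* sqrt(30) / 22814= -42.68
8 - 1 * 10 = -2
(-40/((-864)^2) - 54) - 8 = -5785349/93312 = -62.00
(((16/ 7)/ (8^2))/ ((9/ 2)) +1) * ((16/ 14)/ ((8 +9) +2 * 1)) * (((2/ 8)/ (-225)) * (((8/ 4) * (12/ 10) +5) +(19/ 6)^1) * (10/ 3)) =-40259/ 16967475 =-0.00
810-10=800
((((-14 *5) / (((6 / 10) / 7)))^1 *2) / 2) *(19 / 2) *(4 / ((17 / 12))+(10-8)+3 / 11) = -39538.46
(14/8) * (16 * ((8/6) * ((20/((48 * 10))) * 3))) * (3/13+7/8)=805/156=5.16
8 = 8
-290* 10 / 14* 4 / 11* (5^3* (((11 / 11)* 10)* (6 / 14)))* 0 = 0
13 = 13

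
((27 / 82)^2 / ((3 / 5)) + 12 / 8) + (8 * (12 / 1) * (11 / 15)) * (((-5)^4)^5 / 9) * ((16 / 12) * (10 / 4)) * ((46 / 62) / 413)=10383129882816406540981 / 2324359044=4467093803609.63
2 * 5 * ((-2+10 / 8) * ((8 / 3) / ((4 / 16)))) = -80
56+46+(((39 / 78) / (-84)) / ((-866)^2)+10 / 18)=38763725725 / 377977824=102.56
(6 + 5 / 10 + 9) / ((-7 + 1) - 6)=-31 / 24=-1.29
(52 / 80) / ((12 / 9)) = 39 / 80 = 0.49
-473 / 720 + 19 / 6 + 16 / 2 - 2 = 6127 / 720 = 8.51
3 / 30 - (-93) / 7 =937 / 70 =13.39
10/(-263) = -0.04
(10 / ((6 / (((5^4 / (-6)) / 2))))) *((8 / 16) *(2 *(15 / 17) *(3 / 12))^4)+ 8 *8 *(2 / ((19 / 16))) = 21560544649 / 203123072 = 106.15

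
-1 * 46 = -46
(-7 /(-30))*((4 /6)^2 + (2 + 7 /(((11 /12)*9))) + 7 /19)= 48209 /56430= 0.85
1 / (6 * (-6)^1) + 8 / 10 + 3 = 679 / 180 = 3.77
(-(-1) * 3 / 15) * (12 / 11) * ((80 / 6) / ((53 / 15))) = 480 / 583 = 0.82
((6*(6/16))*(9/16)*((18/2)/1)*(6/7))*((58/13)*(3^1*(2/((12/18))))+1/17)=19435869/49504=392.61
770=770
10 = 10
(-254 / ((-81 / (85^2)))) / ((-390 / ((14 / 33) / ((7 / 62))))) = -22755860 / 104247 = -218.29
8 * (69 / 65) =552 / 65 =8.49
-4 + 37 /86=-307 /86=-3.57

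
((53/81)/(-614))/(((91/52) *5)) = -106/870345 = -0.00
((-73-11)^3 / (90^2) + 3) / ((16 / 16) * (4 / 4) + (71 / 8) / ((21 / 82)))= -147364 / 74875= -1.97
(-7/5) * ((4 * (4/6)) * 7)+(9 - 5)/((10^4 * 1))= -195997/7500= -26.13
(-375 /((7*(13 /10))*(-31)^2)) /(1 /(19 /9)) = -23750 /262353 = -0.09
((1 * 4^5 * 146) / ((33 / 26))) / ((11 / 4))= 15548416 / 363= 42833.10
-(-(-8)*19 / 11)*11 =-152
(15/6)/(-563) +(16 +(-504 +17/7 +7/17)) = -485.16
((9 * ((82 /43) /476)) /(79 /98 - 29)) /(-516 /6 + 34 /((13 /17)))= 3731 /121185180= 0.00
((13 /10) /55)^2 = 169 /302500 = 0.00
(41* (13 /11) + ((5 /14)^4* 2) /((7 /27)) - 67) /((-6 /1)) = 9081133 /2958032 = 3.07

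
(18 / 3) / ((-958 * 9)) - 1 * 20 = -28741 / 1437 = -20.00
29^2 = 841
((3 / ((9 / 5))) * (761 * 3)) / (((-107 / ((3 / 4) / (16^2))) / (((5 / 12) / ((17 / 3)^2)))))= -171225 / 126660608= -0.00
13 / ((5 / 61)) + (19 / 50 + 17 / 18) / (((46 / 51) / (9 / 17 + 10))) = 300256 / 1725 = 174.06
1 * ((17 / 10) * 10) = 17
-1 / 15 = -0.07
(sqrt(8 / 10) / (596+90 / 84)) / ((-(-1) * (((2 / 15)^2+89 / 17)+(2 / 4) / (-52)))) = 171360 * sqrt(5) / 1341199621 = 0.00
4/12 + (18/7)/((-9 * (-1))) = 13/21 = 0.62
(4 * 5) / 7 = 20 / 7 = 2.86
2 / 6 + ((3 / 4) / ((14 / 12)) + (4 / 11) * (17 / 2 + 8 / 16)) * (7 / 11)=2051 / 726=2.83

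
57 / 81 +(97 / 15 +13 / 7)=8531 / 945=9.03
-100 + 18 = -82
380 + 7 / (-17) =6453 / 17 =379.59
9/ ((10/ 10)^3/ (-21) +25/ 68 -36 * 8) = -12852/ 410807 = -0.03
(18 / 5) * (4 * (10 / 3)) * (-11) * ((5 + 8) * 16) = -109824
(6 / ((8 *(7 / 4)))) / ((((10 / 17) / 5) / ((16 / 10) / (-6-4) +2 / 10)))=51 / 350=0.15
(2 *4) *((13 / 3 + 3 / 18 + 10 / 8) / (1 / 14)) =644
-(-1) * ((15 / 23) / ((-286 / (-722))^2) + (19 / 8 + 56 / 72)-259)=-8523146987 / 33863544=-251.69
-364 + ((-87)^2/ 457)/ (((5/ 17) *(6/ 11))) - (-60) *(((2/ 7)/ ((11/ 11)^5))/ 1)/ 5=-8232073/ 31990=-257.33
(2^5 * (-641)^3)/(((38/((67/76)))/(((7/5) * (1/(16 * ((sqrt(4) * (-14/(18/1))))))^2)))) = -441894.60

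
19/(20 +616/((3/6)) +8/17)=0.02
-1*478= -478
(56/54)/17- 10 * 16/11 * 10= -734092/5049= -145.39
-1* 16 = -16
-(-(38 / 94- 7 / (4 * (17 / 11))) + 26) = -85423 / 3196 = -26.73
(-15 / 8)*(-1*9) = 135 / 8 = 16.88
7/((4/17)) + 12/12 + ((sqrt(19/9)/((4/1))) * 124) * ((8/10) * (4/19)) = 496 * sqrt(19)/285 + 123/4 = 38.34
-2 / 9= -0.22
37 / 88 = 0.42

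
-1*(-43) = 43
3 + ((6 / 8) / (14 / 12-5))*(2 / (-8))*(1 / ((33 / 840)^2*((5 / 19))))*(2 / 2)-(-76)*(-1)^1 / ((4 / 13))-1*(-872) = 2082884 / 2783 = 748.43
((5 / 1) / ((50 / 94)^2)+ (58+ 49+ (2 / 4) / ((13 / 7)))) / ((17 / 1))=406059 / 55250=7.35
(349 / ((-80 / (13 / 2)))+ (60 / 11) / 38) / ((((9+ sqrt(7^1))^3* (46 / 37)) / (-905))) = 78379470207 / 1684680448- 21345171625* sqrt(7) / 1684680448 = 13.00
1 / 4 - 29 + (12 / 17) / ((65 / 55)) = -24887 / 884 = -28.15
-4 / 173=-0.02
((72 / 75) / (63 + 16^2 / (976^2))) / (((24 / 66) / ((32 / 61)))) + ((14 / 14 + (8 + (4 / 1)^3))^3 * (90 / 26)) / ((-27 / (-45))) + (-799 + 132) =21367457709652 / 9523475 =2243661.87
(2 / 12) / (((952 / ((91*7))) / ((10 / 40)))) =91 / 3264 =0.03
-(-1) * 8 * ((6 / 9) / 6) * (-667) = -5336 / 9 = -592.89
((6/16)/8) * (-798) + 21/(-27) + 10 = -8117/288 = -28.18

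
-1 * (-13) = 13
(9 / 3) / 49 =3 / 49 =0.06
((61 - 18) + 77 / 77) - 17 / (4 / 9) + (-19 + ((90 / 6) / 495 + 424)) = 410.78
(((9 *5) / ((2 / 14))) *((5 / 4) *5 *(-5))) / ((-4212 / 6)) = 4375 / 312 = 14.02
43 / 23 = 1.87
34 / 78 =17 / 39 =0.44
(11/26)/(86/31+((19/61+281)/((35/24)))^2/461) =28662301129/5656240867628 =0.01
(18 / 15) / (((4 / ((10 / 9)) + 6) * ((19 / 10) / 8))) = 10 / 19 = 0.53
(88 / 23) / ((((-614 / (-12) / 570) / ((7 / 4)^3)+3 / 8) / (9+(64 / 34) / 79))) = 2502071288640 / 28389801899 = 88.13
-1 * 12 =-12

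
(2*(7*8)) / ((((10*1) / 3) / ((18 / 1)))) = 3024 / 5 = 604.80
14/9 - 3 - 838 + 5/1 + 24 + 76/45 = -36394/45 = -808.76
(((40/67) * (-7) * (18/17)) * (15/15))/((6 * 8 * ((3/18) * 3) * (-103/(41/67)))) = 0.00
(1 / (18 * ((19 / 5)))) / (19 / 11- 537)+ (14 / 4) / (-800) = -221623 / 50342400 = -0.00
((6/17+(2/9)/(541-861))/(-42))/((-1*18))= 8623/18506880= 0.00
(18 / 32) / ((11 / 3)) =27 / 176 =0.15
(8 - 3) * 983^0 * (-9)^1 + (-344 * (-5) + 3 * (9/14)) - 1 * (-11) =23631/14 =1687.93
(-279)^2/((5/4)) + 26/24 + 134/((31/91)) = 116561063/1860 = 62667.24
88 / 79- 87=-6785 / 79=-85.89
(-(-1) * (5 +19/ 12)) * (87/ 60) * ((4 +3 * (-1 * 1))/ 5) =2291/ 1200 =1.91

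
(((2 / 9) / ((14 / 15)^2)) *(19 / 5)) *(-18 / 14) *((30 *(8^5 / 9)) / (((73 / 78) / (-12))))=43705958400 / 25039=1745515.33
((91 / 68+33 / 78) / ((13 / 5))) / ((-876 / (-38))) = 49305 / 1677832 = 0.03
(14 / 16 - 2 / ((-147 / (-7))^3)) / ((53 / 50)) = 1620275 / 1963332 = 0.83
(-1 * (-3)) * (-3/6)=-3/2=-1.50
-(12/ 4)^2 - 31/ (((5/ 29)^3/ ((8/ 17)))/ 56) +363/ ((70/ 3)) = -4741806973/ 29750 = -159388.47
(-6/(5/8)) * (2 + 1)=-144/5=-28.80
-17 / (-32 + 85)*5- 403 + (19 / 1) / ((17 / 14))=-350450 / 901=-388.96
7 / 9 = 0.78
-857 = -857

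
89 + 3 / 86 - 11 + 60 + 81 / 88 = 525807 / 3784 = 138.96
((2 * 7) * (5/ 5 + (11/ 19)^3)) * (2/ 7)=32760/ 6859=4.78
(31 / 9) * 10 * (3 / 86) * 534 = 27590 / 43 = 641.63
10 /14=5 /7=0.71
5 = 5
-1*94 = -94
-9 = -9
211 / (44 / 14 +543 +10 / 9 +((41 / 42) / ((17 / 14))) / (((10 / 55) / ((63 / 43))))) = 19434366 / 51002047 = 0.38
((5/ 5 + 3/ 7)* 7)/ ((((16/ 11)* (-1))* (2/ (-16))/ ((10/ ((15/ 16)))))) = 1760/ 3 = 586.67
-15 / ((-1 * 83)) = 15 / 83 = 0.18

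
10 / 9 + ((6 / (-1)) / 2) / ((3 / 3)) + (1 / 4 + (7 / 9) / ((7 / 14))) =-1 / 12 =-0.08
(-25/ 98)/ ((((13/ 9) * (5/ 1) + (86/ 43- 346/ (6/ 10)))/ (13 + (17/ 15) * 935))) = 120675/ 250243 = 0.48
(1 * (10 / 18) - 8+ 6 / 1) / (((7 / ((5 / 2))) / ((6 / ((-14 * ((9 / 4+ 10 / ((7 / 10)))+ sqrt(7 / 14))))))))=60190 / 4493517 - 260 * sqrt(2) / 641931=0.01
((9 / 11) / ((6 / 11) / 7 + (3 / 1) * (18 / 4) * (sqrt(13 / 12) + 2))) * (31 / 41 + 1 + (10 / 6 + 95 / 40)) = 55509650 / 231540161 - 9224985 * sqrt(39) / 463080322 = 0.12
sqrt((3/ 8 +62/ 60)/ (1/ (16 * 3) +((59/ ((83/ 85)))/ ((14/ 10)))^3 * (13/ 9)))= 7553 * sqrt(57158868767251084890)/ 16396692130594115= 0.00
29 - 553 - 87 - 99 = -710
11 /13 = 0.85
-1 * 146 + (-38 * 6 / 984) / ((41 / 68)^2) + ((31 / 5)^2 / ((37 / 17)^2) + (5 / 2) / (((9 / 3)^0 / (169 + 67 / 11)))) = 299.20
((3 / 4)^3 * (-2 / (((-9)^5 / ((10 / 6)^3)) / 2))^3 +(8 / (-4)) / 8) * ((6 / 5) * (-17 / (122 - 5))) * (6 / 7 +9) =58687002398071968811 / 136586118120269200110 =0.43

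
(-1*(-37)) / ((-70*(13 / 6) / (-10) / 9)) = 1998 / 91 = 21.96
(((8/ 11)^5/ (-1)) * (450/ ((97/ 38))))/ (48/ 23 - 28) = 3221913600/ 2327670103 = 1.38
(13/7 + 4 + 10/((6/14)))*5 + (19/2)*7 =212.45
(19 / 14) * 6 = 57 / 7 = 8.14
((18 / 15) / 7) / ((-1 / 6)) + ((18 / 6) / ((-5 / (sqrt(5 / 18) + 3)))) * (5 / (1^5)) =-351 / 35-sqrt(10) / 2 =-11.61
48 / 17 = 2.82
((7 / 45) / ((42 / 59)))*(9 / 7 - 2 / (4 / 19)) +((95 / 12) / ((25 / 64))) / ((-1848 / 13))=-11509 / 5940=-1.94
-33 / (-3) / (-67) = -11 / 67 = -0.16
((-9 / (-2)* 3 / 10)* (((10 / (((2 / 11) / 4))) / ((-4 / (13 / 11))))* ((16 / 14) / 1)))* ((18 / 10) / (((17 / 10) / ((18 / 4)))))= -56862 / 119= -477.83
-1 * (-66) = 66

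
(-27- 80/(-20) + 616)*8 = 4744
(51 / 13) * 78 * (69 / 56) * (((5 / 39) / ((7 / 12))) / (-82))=-52785 / 52234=-1.01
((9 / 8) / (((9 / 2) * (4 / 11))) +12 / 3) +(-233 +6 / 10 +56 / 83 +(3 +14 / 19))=-28171649 / 126160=-223.30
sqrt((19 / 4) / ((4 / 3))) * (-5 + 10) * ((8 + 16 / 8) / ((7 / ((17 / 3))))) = 425 * sqrt(57) / 42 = 76.40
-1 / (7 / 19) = -19 / 7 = -2.71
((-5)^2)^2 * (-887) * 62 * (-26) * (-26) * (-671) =15590661515000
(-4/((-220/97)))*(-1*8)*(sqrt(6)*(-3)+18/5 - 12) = 222.20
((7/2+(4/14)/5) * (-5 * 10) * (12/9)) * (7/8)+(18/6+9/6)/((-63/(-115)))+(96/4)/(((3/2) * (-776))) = -135329/679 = -199.31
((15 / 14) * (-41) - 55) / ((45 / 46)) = -6371 / 63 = -101.13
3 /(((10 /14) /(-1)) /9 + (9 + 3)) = 189 /751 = 0.25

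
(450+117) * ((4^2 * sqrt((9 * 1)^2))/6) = 13608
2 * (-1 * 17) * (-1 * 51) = 1734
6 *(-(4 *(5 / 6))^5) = -200000 / 81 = -2469.14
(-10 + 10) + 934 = 934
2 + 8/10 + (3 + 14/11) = 389/55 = 7.07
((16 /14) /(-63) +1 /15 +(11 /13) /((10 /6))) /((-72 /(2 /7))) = -3986 /1805895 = -0.00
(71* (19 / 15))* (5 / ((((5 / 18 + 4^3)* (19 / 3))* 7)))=1278 / 8099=0.16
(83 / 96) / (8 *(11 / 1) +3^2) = 83 / 9312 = 0.01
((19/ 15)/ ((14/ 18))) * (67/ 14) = 3819/ 490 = 7.79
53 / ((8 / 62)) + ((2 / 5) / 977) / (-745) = 5979410967 / 14557300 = 410.75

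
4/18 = 2/9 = 0.22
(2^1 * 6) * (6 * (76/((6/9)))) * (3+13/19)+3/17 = 514083/17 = 30240.18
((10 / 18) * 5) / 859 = 25 / 7731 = 0.00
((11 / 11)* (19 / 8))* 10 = 95 / 4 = 23.75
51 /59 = 0.86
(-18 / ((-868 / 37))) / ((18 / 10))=185 / 434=0.43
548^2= 300304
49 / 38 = 1.29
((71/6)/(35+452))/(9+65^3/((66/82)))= 781/10967164028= 0.00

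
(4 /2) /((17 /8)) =16 /17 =0.94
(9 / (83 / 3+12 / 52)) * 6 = 1053 / 544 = 1.94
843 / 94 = 8.97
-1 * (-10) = 10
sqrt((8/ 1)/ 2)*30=60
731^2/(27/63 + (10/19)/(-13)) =923910169/671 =1376915.30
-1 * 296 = -296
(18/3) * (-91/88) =-6.20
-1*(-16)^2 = -256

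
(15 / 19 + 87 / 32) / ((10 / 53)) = 113049 / 6080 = 18.59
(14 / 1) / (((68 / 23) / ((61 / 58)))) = 9821 / 1972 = 4.98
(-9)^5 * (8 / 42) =-78732 / 7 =-11247.43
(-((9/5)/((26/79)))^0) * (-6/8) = 3/4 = 0.75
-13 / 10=-1.30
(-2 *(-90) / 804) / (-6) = -5 / 134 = -0.04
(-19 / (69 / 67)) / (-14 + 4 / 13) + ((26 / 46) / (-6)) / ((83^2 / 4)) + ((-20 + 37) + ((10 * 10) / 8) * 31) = 17169514387 / 42305349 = 405.85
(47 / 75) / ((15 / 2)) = 0.08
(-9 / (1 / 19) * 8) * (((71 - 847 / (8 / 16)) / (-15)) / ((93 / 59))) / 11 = -14555064 / 1705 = -8536.69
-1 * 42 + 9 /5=-201 /5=-40.20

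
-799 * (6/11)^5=-6213024/161051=-38.58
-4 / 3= -1.33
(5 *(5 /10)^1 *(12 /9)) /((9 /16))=160 /27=5.93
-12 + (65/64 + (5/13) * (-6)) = -11059/832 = -13.29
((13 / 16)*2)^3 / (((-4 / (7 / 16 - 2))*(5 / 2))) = 10985 / 16384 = 0.67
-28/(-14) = 2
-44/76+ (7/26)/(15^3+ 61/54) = -26066882/45030817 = -0.58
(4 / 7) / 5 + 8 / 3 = 292 / 105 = 2.78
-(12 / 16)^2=-9 / 16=-0.56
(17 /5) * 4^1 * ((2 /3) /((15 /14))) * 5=1904 /45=42.31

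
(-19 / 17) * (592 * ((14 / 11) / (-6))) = 78736 / 561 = 140.35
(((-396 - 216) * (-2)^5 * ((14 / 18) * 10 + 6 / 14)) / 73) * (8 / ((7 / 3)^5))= 2186984448 / 8588377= 254.64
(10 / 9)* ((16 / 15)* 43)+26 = 2078 / 27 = 76.96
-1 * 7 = -7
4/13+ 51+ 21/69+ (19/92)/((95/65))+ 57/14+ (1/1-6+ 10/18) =3871405/75348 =51.38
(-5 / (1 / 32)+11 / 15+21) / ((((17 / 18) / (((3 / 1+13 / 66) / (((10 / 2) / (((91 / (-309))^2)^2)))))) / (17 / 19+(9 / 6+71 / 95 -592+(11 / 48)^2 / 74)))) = 8418324024727091452159 / 20303663899568544000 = 414.62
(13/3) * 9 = 39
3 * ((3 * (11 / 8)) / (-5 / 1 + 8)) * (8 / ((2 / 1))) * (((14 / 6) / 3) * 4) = 154 / 3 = 51.33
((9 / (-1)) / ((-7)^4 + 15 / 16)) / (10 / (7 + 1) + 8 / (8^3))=-1024 / 345879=-0.00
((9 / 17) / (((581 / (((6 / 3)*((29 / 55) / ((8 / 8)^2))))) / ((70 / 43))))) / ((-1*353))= -1044 / 235593259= -0.00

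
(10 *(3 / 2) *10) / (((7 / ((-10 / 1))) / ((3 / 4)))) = -160.71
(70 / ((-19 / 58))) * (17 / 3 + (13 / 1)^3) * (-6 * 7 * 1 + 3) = 348770240 / 19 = 18356328.42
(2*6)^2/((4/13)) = 468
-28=-28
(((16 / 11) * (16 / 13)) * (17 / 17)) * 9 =2304 / 143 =16.11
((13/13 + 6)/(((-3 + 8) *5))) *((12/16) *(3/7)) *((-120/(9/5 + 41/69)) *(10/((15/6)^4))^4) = -1953497088/100830078125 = -0.02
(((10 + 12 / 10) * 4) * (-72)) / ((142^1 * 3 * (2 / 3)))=-4032 / 355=-11.36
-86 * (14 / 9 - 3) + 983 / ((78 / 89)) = 291529 / 234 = 1245.85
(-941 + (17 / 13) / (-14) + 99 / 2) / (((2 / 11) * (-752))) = 892485 / 136864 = 6.52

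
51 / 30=17 / 10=1.70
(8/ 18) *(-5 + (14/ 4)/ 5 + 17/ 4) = -1/ 45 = -0.02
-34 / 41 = -0.83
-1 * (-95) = 95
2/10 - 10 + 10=0.20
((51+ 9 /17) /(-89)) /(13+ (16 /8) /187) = -3212 /72179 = -0.04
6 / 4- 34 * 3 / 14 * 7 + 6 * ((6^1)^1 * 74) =5229 / 2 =2614.50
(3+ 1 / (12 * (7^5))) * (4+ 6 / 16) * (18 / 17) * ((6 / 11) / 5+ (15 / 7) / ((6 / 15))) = 7640004231 / 100573088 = 75.96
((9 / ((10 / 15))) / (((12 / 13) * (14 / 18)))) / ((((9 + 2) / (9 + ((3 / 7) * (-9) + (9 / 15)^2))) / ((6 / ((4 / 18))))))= 27379053 / 107800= 253.98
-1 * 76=-76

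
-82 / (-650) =41 / 325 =0.13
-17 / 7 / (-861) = 17 / 6027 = 0.00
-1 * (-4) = 4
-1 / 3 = -0.33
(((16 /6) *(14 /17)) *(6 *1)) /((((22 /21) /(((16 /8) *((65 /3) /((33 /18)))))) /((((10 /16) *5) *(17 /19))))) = 1911000 /2299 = 831.23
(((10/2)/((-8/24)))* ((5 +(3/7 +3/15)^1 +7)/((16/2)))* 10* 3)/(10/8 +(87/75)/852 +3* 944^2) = -52957125/199302659689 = -0.00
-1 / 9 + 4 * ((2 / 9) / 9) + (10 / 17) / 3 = 253 / 1377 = 0.18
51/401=0.13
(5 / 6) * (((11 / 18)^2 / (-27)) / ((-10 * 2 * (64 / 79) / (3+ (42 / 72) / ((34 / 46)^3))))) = 2504811683 / 792187527168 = 0.00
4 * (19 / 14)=5.43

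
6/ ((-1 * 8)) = -3/ 4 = -0.75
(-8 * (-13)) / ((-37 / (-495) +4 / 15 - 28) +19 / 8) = -411840 / 100123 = -4.11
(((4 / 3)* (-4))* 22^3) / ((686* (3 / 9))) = -85184 / 343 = -248.35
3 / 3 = 1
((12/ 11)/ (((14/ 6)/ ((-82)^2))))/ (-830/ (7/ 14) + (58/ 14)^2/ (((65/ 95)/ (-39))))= -1694448/ 1422047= -1.19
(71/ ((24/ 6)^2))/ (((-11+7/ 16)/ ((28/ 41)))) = -1988/ 6929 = -0.29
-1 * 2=-2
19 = 19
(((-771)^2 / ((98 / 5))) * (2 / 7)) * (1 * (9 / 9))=8665.32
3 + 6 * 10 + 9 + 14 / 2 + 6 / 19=1507 / 19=79.32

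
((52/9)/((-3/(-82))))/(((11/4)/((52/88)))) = 110864/3267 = 33.93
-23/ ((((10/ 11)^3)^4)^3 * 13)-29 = -1087991652256025470620487117548411427303/ 13000000000000000000000000000000000000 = -83.69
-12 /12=-1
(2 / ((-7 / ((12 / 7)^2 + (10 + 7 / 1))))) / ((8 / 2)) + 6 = 3139 / 686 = 4.58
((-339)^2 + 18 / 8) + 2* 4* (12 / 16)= 459717 / 4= 114929.25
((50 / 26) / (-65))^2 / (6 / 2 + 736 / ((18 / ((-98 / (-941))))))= 211725 / 1755673231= 0.00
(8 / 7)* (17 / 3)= 136 / 21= 6.48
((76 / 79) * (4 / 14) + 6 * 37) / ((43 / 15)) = 1843770 / 23779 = 77.54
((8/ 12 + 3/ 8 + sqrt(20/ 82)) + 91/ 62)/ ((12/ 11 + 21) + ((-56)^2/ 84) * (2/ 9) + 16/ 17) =5049 * sqrt(410)/ 6485257 + 3142161/ 39227896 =0.10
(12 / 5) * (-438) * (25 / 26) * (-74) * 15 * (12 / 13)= 175024800 / 169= 1035649.70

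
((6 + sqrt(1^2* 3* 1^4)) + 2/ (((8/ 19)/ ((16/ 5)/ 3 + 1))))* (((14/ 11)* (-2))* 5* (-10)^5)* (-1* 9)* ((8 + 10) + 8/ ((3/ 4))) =-57129800000/ 11 - 3612000000* sqrt(3)/ 11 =-5762360683.36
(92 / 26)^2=2116 / 169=12.52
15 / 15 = 1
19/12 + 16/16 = 31/12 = 2.58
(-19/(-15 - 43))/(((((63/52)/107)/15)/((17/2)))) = 2246465/609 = 3688.78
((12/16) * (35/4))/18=35/96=0.36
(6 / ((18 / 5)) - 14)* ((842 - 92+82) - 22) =-9990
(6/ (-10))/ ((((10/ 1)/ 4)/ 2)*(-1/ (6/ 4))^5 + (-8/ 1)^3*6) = 729/ 3732680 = 0.00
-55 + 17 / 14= -753 / 14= -53.79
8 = 8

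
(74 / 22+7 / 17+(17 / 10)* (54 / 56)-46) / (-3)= 13.53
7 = 7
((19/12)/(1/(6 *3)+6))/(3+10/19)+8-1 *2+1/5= 458201/73030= 6.27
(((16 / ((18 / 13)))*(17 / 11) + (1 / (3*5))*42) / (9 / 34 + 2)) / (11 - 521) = -10226 / 571725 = -0.02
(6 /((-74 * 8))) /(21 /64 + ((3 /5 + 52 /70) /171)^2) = -0.03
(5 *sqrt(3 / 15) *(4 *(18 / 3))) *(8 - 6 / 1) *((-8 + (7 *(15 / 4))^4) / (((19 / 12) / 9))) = 9845434737 *sqrt(5) / 76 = 289671859.74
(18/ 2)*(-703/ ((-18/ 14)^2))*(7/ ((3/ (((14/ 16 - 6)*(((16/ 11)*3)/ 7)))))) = 2824654/ 99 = 28531.86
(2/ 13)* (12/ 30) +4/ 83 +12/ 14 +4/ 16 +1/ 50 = 1.24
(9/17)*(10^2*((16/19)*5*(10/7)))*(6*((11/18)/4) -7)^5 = -2653016.83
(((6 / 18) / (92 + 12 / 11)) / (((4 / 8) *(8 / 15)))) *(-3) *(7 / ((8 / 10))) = -5775 / 16384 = -0.35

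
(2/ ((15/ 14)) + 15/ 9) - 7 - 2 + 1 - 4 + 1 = -112/ 15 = -7.47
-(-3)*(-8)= -24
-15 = -15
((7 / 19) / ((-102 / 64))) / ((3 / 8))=-1792 / 2907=-0.62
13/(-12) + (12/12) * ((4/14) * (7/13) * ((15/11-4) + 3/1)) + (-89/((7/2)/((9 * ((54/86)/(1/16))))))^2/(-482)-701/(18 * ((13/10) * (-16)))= -4930915860269857/449623045872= -10966.78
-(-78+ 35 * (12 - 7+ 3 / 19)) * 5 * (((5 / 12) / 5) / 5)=-487 / 57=-8.54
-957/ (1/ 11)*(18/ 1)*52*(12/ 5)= -118239264/ 5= -23647852.80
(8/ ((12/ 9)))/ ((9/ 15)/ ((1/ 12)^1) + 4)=15/ 28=0.54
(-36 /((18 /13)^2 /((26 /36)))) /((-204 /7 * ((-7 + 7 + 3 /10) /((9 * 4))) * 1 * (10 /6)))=15379 /459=33.51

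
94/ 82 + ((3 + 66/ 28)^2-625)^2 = 560052196177/ 1575056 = 355576.05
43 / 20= 2.15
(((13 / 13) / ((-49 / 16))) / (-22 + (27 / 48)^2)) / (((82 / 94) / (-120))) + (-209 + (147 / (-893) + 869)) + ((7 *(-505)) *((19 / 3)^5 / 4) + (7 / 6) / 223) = -19437176813398082683195 / 2158607844328572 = -9004496.52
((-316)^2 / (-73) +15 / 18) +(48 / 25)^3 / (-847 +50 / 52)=-1367.07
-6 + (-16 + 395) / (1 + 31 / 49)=18091 / 80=226.14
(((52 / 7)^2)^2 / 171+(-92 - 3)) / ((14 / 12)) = -63385258 / 957999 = -66.16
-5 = -5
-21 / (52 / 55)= -1155 / 52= -22.21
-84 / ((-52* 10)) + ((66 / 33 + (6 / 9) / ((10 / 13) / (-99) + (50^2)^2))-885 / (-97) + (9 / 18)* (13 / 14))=1668485313697869 / 142004362323460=11.75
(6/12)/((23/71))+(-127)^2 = 742005/46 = 16130.54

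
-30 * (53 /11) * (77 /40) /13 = -1113 /52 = -21.40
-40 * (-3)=120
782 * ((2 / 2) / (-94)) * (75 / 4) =-29325 / 188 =-155.98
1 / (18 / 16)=0.89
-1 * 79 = -79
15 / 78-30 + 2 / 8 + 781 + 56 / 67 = 2620937 / 3484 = 752.28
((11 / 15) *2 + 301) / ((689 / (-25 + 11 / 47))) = -135412 / 12455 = -10.87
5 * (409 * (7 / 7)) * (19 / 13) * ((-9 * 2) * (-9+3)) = 4196340 / 13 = 322795.38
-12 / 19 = -0.63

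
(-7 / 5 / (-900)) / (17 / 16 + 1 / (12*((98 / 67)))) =1372 / 987375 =0.00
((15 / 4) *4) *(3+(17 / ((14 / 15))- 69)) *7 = -5017.50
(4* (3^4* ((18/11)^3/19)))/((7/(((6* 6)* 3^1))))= 204073344/177023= 1152.81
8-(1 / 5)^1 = 39 / 5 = 7.80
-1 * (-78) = 78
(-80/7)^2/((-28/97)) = -155200/343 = -452.48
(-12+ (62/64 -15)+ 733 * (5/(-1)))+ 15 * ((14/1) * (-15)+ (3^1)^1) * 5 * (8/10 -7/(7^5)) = -1237345953/76832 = -16104.57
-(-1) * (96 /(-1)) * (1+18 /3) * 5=-3360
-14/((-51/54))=252/17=14.82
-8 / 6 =-4 / 3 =-1.33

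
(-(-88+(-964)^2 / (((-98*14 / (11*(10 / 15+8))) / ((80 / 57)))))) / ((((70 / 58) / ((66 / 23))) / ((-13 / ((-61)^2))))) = -44130172639696 / 58563163155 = -753.55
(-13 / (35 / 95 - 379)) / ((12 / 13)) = 3211 / 86328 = 0.04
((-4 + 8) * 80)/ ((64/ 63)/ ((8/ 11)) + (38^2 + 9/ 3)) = 20160/ 91249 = 0.22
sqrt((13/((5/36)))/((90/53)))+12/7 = 12/7+sqrt(1378)/5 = 9.14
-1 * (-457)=457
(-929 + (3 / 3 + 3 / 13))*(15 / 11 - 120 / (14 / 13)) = 14602425 / 143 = 102114.86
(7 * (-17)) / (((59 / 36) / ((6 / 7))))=-3672 / 59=-62.24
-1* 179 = -179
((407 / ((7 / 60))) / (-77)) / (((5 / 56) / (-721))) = 365856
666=666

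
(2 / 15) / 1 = 2 / 15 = 0.13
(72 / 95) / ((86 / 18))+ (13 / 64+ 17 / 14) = 2884279 / 1830080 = 1.58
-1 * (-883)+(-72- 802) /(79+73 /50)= 3508609 /4023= 872.14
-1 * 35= -35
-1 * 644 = -644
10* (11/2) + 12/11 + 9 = 716/11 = 65.09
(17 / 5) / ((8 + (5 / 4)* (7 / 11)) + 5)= 748 / 3035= 0.25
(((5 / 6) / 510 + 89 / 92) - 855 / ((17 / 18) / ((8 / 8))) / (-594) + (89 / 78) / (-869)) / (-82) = -198116873 / 6519679452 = -0.03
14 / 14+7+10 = 18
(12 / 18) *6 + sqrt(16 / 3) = 4 *sqrt(3) / 3 + 4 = 6.31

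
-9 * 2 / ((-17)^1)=18 / 17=1.06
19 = 19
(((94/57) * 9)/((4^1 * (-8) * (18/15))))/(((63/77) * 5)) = -517/5472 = -0.09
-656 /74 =-328 /37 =-8.86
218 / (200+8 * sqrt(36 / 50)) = 68125 / 62428 - 1635 * sqrt(2) / 62428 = 1.05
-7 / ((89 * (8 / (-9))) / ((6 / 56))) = 0.01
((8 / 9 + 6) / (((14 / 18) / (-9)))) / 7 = -558 / 49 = -11.39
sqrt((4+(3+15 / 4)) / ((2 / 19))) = sqrt(1634) / 4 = 10.11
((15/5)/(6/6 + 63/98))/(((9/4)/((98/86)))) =2744/2967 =0.92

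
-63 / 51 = -21 / 17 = -1.24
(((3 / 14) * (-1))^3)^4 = 531441 / 56693912375296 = 0.00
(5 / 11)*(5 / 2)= 25 / 22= 1.14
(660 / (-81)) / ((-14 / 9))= 110 / 21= 5.24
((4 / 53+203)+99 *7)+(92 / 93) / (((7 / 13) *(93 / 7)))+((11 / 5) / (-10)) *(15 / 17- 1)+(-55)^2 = 763930906292 / 194818725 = 3921.24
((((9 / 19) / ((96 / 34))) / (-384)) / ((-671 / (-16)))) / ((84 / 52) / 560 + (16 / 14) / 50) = -38675 / 95566504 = -0.00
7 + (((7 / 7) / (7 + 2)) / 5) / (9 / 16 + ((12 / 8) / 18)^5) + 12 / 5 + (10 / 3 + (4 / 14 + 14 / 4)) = 486713677 / 29393490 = 16.56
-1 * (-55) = 55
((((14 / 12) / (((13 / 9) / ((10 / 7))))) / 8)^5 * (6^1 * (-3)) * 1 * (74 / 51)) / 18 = -9365625 / 103415496704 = -0.00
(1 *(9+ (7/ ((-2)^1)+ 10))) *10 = 155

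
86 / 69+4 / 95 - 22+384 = 2381356 / 6555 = 363.29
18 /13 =1.38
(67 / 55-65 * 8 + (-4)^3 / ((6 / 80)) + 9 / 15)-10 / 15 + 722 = -7152 / 11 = -650.18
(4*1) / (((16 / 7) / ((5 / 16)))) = 35 / 64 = 0.55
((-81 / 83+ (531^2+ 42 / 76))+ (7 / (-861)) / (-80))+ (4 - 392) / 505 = 441911570217589 / 1567285680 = 281959.81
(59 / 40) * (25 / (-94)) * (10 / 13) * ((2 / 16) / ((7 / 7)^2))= -1475 / 39104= -0.04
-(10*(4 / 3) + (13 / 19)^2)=-14947 / 1083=-13.80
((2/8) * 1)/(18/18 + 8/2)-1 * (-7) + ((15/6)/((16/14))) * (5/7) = 689/80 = 8.61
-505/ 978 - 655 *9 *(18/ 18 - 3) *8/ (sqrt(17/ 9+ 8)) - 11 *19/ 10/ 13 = -67513/ 31785+ 282960 *sqrt(89)/ 89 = 29991.58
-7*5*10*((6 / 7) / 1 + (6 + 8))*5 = -26000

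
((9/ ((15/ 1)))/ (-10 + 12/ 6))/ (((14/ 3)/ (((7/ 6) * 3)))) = -9/ 160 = -0.06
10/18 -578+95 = -4342/9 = -482.44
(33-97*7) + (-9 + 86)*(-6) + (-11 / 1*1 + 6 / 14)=-7830 / 7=-1118.57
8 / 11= 0.73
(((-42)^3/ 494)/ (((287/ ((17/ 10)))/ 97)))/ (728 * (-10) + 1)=4363254/ 368572165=0.01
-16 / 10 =-8 / 5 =-1.60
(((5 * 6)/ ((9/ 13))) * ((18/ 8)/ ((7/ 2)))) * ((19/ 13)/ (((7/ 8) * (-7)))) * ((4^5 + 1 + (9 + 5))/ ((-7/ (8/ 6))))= 3158560/ 2401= 1315.52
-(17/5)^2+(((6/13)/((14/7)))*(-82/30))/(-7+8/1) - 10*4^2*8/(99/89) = -37416238/32175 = -1162.90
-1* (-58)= 58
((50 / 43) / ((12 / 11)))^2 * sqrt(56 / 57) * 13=983125 * sqrt(798) / 1897074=14.64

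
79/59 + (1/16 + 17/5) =22663/4720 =4.80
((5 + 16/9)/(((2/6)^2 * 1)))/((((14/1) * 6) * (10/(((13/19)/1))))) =793/15960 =0.05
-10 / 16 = -5 / 8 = -0.62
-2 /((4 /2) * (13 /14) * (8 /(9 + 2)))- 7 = -441 /52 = -8.48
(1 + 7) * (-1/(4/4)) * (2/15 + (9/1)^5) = -7085896/15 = -472393.07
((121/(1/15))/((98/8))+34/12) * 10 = 1509.97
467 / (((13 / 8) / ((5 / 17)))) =18680 / 221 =84.52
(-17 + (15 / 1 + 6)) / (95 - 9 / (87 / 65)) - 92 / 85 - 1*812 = -8845843 / 10880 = -813.04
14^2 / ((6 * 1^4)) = 98 / 3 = 32.67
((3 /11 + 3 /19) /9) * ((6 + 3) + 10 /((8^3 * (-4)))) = 46055 /107008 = 0.43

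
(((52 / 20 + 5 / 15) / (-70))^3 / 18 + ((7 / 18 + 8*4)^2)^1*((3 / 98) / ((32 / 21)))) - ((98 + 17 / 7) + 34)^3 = -809899941470441069 / 333396000000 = -2429243.13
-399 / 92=-4.34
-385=-385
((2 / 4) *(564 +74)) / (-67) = -319 / 67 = -4.76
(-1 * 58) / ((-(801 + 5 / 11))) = 11 / 152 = 0.07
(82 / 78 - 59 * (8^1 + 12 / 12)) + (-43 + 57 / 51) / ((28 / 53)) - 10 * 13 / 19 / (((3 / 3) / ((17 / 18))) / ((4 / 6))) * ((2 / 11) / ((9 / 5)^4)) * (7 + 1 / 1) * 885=-21716948815246 / 19091899827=-1137.50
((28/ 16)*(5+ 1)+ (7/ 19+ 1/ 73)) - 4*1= 19091/ 2774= 6.88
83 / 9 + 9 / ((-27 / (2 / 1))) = 77 / 9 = 8.56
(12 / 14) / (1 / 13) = 78 / 7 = 11.14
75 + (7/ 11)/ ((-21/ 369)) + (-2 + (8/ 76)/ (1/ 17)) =13294/ 209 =63.61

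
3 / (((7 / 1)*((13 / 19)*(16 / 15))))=855 / 1456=0.59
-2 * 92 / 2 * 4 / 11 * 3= -1104 / 11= -100.36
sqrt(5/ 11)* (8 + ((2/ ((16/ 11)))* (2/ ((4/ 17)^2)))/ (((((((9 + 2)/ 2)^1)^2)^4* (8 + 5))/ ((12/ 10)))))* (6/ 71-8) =-5694934751072* sqrt(55)/ 989266235815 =-42.69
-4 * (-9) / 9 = 4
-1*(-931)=931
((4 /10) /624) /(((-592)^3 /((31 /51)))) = -31 /16506686177280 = -0.00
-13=-13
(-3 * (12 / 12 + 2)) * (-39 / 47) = 351 / 47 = 7.47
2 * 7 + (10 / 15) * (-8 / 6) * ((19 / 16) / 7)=1745 / 126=13.85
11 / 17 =0.65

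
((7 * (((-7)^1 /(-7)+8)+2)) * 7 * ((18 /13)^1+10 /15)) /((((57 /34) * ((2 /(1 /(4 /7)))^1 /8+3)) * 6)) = 233240 /6669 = 34.97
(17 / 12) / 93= 0.02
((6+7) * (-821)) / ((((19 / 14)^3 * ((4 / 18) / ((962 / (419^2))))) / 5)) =-633910881240 / 1204172899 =-526.43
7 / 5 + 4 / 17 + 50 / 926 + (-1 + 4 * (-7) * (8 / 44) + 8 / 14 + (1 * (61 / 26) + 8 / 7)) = -26881111 / 78788710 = -0.34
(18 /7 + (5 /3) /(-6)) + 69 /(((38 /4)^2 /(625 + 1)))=21874105 /45486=480.90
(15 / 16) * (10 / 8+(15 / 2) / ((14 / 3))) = 75 / 28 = 2.68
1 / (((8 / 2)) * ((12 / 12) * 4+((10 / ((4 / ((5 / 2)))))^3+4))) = 16 / 16137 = 0.00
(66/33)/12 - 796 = -4775/6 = -795.83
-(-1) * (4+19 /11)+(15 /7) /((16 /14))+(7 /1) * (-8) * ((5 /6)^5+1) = -1516187 /21384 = -70.90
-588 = -588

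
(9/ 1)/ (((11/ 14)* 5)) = 126/ 55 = 2.29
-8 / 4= -2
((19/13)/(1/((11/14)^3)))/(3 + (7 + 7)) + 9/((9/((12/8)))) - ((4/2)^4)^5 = -635880717299/606424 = -1048574.46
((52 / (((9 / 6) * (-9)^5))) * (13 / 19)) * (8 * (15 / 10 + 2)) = -0.01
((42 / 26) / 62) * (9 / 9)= 21 / 806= 0.03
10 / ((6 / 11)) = 55 / 3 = 18.33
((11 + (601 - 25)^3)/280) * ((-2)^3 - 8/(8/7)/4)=-7453016493/1120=-6654479.01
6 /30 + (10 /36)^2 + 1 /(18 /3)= 719 /1620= 0.44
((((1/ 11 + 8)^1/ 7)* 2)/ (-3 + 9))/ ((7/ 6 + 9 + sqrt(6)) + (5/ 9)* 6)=534/ 18095-356* sqrt(6)/ 162855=0.02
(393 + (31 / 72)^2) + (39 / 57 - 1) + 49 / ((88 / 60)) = 461854193 / 1083456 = 426.28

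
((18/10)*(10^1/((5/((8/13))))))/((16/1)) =9/65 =0.14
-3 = -3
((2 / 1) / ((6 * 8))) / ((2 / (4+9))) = 13 / 48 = 0.27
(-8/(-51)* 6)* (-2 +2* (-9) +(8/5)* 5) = -192/17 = -11.29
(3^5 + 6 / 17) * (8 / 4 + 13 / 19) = 12411 / 19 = 653.21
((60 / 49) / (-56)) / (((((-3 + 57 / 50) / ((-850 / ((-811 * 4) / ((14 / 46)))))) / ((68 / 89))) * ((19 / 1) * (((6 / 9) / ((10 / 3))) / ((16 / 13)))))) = 144500000 / 622864277581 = 0.00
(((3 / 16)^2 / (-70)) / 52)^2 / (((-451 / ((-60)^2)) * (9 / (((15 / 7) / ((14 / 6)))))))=-3645 / 47972828839936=-0.00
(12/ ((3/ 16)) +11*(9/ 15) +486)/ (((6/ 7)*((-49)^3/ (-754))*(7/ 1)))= 1049191/ 1764735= 0.59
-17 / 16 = -1.06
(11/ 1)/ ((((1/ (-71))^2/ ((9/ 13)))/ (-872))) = -435179448/ 13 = -33475342.15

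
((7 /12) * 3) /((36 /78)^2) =1183 /144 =8.22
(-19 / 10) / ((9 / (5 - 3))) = -19 / 45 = -0.42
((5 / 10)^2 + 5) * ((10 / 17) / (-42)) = -5 / 68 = -0.07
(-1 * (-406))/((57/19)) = 135.33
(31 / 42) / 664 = 31 / 27888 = 0.00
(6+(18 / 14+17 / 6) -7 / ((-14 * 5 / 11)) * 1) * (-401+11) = -30628 / 7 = -4375.43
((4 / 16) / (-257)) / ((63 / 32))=-8 / 16191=-0.00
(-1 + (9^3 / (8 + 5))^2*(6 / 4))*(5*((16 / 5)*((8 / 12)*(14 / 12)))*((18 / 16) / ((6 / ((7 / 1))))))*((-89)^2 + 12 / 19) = 11755701540415 / 19266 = 610178632.85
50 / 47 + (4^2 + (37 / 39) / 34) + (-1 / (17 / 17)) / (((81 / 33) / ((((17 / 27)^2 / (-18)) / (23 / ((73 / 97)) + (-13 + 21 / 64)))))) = 5257270736724035 / 307582407657018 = 17.09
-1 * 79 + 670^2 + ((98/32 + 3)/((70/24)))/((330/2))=3455921797/7700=448821.01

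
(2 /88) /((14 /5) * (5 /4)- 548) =-1 /23958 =-0.00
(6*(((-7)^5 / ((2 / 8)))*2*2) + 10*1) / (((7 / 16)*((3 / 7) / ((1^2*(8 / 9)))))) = -206523136 / 27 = -7649005.04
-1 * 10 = -10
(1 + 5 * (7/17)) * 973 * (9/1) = 455364/17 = 26786.12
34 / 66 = 17 / 33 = 0.52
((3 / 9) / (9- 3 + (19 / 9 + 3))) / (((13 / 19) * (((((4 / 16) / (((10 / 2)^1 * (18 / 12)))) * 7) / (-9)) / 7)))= -1539 / 130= -11.84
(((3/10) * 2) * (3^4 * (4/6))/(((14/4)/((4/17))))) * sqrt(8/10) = 2592 * sqrt(5)/2975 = 1.95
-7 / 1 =-7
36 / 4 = 9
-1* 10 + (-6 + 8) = -8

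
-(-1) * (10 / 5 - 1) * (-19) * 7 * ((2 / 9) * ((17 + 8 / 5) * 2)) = -16492 / 15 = -1099.47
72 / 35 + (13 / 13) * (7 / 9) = 893 / 315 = 2.83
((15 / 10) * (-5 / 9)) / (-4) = 5 / 24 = 0.21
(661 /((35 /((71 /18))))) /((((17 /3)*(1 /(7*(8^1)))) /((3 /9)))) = 187724 /765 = 245.39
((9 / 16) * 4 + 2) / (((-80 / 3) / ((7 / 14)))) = -51 / 640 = -0.08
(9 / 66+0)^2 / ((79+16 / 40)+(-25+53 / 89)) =4005 / 11844932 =0.00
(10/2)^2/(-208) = -25/208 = -0.12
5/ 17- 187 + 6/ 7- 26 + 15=-23425/ 119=-196.85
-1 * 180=-180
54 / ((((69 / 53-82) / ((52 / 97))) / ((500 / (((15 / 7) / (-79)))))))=30146400 / 4559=6612.50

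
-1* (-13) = 13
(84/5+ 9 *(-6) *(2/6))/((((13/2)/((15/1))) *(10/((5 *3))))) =-54/13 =-4.15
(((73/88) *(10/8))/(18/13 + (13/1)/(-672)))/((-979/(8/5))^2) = 1275456/628722919385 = 0.00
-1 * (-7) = 7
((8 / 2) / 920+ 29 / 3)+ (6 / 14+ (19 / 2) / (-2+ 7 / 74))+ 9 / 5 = 104633 / 15134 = 6.91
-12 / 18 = -2 / 3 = -0.67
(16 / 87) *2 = 32 / 87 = 0.37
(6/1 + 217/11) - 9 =184/11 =16.73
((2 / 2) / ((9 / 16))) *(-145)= -2320 / 9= -257.78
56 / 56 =1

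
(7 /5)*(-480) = -672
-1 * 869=-869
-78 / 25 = -3.12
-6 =-6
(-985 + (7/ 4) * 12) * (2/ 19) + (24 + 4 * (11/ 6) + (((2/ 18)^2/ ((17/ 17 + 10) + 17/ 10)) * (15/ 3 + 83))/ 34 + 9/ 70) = -16283389471/ 232589070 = -70.01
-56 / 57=-0.98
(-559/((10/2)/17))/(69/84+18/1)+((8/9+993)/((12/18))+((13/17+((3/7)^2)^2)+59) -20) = 54269285261/37959810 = 1429.65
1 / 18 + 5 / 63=17 / 126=0.13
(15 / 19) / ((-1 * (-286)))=15 / 5434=0.00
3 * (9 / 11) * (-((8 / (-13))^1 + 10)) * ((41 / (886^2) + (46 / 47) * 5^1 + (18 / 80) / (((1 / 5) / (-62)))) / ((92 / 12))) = 5911565892165 / 30336759167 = 194.86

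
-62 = -62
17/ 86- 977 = -84005/ 86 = -976.80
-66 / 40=-33 / 20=-1.65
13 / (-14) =-13 / 14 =-0.93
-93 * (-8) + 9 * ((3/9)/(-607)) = 451605/607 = 744.00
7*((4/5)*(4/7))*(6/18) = 16/15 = 1.07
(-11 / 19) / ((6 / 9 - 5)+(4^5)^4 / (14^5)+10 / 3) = -16807 / 59348609969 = -0.00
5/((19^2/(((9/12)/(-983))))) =-15/1419452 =-0.00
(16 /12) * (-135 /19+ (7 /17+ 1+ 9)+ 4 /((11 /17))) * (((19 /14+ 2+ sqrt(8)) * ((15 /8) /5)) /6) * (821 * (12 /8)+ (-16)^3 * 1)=-4767539 /627- 2840236 * sqrt(2) /627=-14009.95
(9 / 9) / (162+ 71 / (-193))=193 / 31195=0.01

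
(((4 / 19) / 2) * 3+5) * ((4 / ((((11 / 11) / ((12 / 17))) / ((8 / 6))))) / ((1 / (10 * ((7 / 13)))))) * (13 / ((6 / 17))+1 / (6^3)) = 450047920 / 113373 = 3969.62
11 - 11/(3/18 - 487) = 32197/2921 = 11.02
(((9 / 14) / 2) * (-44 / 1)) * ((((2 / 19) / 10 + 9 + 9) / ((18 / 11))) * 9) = -1863279 / 1330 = -1400.96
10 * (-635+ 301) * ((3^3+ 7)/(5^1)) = -22712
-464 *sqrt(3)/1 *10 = -4640 *sqrt(3) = -8036.72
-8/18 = -4/9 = -0.44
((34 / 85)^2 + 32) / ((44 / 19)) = 3819 / 275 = 13.89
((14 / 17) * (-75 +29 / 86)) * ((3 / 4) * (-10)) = 674205 / 1462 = 461.15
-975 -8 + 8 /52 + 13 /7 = -89270 /91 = -980.99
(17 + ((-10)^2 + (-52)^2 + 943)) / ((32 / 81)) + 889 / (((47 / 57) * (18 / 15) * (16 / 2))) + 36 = 7276301 / 752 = 9675.93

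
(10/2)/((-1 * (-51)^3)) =0.00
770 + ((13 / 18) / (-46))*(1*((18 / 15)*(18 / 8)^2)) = 2833249 / 3680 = 769.90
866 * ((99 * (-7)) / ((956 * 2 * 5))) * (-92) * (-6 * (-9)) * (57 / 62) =10621542393 / 37045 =286720.00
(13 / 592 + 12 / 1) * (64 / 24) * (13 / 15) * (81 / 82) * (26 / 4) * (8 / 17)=10824957 / 128945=83.95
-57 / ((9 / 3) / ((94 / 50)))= -35.72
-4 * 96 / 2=-192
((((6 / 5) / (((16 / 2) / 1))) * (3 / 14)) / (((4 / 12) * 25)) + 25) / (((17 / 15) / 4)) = 525081 / 5950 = 88.25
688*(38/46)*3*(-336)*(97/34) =-639063936/391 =-1634434.62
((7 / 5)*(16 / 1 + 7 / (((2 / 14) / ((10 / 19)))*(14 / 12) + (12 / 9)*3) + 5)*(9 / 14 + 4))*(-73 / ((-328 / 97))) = 77048361 / 24272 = 3174.37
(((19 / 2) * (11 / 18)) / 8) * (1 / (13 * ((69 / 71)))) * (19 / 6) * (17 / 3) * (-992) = -148582907 / 145314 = -1022.50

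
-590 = -590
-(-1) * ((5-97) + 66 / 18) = -265 / 3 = -88.33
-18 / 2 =-9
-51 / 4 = -12.75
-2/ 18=-1/ 9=-0.11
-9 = -9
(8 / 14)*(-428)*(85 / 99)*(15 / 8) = -90950 / 231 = -393.72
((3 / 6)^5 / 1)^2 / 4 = 0.00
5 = 5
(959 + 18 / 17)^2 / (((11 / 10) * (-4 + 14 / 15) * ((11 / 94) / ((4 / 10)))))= -751177615620 / 804287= -933967.12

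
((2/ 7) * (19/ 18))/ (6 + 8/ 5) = 5/ 126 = 0.04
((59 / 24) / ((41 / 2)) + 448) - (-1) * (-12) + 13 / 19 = 4083245 / 9348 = 436.80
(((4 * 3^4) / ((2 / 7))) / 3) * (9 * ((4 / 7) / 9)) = 216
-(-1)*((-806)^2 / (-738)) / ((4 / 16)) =-3521.06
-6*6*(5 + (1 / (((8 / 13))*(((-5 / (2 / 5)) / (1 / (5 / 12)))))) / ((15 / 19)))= -103608 / 625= -165.77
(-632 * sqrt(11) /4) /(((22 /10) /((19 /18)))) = -7505 * sqrt(11) /99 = -251.43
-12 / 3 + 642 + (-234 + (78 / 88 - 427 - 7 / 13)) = -12957 / 572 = -22.65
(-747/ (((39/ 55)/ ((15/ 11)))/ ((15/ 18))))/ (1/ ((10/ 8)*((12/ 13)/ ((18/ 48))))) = -622500/ 169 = -3683.43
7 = 7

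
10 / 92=5 / 46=0.11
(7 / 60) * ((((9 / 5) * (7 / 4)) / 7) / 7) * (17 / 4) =51 / 1600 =0.03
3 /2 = 1.50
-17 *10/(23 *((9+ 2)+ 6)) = -10/23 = -0.43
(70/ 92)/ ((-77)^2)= 5/ 38962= 0.00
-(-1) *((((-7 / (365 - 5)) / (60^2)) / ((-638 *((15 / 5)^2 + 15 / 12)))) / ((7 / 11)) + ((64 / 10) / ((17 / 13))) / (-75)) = -170942051 / 2619604800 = -0.07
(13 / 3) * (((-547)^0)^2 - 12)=-47.67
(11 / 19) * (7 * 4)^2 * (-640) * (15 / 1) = -82790400 / 19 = -4357389.47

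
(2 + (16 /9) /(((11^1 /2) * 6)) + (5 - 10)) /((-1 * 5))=175 /297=0.59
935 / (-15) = -187 / 3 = -62.33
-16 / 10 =-8 / 5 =-1.60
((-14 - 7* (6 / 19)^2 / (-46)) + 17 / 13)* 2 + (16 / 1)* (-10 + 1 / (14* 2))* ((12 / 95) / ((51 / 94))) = -4012183326 / 64223705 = -62.47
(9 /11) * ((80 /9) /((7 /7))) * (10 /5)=160 /11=14.55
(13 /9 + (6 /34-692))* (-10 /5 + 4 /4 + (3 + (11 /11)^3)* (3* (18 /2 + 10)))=-23977556 /153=-156716.05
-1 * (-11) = 11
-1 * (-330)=330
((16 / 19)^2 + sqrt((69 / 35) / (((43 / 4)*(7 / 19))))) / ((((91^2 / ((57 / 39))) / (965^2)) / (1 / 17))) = 7077310*sqrt(281865) / 550860401 + 238393600 / 34771919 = 13.68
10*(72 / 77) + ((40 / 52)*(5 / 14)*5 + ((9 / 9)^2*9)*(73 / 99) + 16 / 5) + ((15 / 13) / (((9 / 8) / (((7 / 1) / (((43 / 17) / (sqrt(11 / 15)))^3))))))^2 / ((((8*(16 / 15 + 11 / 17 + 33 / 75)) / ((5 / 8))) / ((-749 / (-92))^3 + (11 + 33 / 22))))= 58349058216210437240871893 / 2638417004107683583424640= 22.12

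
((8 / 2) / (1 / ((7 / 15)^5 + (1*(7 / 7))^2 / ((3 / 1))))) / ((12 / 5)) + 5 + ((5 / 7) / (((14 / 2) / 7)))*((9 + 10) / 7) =168139168 / 22325625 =7.53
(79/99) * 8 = 632/99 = 6.38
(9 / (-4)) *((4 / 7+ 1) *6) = -297 / 14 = -21.21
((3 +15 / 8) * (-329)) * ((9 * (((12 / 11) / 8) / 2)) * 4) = -346437 / 88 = -3936.78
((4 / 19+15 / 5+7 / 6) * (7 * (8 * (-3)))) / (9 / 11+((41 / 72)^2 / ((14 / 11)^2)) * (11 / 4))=-624643633152 / 1162606675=-537.28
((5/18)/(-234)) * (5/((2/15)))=-125/2808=-0.04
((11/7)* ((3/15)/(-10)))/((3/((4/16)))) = -11/4200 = -0.00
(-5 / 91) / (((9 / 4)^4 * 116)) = -320 / 17314479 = -0.00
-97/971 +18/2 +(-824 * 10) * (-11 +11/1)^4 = 8642/971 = 8.90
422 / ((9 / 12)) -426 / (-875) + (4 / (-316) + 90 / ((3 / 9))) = 172772587 / 207375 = 833.14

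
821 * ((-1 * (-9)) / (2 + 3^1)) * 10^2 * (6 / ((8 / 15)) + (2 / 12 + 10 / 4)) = 2056605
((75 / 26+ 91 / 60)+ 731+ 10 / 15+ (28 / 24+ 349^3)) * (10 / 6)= 70848810.39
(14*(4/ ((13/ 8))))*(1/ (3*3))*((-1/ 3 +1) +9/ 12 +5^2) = 35504/ 351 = 101.15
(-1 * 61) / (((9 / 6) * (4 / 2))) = -61 / 3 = -20.33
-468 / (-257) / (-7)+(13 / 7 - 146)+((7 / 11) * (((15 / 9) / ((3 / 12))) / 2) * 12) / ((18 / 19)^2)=-186004141 / 1602909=-116.04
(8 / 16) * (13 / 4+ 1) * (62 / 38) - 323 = -48569 / 152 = -319.53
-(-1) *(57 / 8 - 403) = -3167 / 8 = -395.88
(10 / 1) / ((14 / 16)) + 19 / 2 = 293 / 14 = 20.93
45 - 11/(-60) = 2711/60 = 45.18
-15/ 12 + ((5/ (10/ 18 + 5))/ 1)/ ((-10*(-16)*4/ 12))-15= -25973/ 1600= -16.23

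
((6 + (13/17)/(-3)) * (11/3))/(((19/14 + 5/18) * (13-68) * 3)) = -2051/26265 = -0.08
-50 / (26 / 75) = -1875 / 13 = -144.23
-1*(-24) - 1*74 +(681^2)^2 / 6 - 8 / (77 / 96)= 5520239462203 / 154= 35845710793.53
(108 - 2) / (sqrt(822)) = 53 * sqrt(822) / 411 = 3.70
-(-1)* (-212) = -212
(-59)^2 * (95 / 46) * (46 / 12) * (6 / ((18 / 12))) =330695 / 3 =110231.67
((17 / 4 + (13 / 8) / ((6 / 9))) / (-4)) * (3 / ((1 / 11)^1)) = -3531 / 64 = -55.17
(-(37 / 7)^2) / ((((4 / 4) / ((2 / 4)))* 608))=-1369 / 59584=-0.02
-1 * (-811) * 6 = 4866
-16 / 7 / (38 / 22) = -176 / 133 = -1.32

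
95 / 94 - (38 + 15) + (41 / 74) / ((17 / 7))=-1530217 / 29563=-51.76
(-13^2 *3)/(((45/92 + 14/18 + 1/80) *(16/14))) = -7346430/21187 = -346.74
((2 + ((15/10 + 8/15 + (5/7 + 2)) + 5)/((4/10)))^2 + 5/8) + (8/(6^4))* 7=44198459/63504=695.99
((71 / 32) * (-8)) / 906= -71 / 3624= -0.02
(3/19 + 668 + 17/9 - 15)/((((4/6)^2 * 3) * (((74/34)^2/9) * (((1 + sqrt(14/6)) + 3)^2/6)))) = 48072059145/87448982 - 3496149756 * sqrt(21)/43724491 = 183.30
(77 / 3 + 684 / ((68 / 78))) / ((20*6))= 41323 / 6120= 6.75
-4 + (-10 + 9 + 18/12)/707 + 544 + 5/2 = 383548/707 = 542.50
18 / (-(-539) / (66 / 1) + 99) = 108 / 643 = 0.17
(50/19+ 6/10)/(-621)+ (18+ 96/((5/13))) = 3157351/11799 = 267.59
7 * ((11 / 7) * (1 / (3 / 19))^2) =3971 / 9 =441.22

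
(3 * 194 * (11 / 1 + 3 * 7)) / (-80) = -1164 / 5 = -232.80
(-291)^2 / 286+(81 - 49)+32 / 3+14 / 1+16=316391 / 858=368.75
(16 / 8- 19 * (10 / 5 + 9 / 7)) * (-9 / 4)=3807 / 28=135.96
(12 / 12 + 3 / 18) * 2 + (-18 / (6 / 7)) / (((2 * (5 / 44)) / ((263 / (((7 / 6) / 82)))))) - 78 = -25621543 / 15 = -1708102.87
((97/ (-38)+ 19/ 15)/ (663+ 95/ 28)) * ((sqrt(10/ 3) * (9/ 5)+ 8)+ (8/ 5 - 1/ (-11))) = -5469646/ 292479825 - 10262 * sqrt(30)/ 8863025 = -0.03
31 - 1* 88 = -57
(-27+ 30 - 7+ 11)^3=343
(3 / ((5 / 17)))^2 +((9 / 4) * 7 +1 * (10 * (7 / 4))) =13729 / 100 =137.29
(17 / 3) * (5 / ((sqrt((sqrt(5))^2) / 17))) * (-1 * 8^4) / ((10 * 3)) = -591872 * sqrt(5) / 45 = -29410.36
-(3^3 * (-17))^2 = -210681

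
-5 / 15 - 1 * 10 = -31 / 3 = -10.33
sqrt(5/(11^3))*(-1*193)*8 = -94.63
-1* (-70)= 70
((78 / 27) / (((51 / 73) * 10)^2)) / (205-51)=69277 / 180249300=0.00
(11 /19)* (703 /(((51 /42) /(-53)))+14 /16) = -45901779 /2584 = -17763.85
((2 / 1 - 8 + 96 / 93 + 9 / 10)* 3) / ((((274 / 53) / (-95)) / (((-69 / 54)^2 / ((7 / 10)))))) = 3358692415 / 6421464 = 523.04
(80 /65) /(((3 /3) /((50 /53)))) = 800 /689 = 1.16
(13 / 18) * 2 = 13 / 9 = 1.44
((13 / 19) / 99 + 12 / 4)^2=31990336 / 3538161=9.04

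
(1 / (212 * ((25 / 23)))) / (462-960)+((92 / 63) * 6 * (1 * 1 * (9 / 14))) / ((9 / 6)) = 485648473 / 129330600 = 3.76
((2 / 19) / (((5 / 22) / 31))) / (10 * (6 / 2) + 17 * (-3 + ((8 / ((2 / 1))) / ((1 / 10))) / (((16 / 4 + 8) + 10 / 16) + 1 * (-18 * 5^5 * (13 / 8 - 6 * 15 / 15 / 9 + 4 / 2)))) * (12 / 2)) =-453921809 / 8726456895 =-0.05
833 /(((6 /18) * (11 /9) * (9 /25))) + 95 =63520 /11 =5774.55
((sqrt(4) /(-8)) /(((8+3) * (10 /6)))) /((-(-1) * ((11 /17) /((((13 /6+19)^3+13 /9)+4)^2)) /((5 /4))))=-71411765606177 /30108672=-2371800.58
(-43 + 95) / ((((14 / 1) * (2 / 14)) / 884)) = 22984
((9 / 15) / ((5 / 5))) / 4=3 / 20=0.15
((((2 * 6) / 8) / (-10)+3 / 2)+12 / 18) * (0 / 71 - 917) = -110957 / 60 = -1849.28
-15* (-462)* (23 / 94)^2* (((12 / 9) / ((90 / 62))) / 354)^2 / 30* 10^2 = 156577652 / 16816999923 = 0.01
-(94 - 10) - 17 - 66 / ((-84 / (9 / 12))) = -5623 / 56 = -100.41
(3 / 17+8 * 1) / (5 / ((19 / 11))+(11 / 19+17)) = 2641 / 6613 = 0.40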